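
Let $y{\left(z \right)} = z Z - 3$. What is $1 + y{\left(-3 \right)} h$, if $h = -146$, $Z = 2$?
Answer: $1315$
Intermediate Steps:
$y{\left(z \right)} = -3 + 2 z$ ($y{\left(z \right)} = z 2 - 3 = 2 z - 3 = -3 + 2 z$)
$1 + y{\left(-3 \right)} h = 1 + \left(-3 + 2 \left(-3\right)\right) \left(-146\right) = 1 + \left(-3 - 6\right) \left(-146\right) = 1 - -1314 = 1 + 1314 = 1315$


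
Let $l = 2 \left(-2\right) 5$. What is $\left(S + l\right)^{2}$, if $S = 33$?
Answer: $169$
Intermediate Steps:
$l = -20$ ($l = \left(-4\right) 5 = -20$)
$\left(S + l\right)^{2} = \left(33 - 20\right)^{2} = 13^{2} = 169$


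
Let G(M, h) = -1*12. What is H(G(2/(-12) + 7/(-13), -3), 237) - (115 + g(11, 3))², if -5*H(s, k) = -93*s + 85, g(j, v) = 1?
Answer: -68481/5 ≈ -13696.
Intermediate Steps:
G(M, h) = -12
H(s, k) = -17 + 93*s/5 (H(s, k) = -(-93*s + 85)/5 = -(85 - 93*s)/5 = -17 + 93*s/5)
H(G(2/(-12) + 7/(-13), -3), 237) - (115 + g(11, 3))² = (-17 + (93/5)*(-12)) - (115 + 1)² = (-17 - 1116/5) - 1*116² = -1201/5 - 1*13456 = -1201/5 - 13456 = -68481/5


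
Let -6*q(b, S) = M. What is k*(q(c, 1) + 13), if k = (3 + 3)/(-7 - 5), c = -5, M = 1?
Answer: -77/12 ≈ -6.4167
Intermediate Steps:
q(b, S) = -1/6 (q(b, S) = -1/6*1 = -1/6)
k = -1/2 (k = 6/(-12) = 6*(-1/12) = -1/2 ≈ -0.50000)
k*(q(c, 1) + 13) = -(-1/6 + 13)/2 = -1/2*77/6 = -77/12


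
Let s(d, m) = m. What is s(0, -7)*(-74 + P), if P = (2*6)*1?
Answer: 434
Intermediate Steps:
P = 12 (P = 12*1 = 12)
s(0, -7)*(-74 + P) = -7*(-74 + 12) = -7*(-62) = 434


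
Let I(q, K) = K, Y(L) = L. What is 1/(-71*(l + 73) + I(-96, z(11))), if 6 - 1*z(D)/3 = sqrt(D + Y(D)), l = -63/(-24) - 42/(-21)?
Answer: -39064/214591793 + 64*sqrt(22)/643775379 ≈ -0.00018157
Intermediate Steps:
l = 37/8 (l = -63*(-1/24) - 42*(-1/21) = 21/8 + 2 = 37/8 ≈ 4.6250)
z(D) = 18 - 3*sqrt(2)*sqrt(D) (z(D) = 18 - 3*sqrt(D + D) = 18 - 3*sqrt(2)*sqrt(D))
1/(-71*(l + 73) + I(-96, z(11))) = 1/(-71*(37/8 + 73) + (18 - 3*sqrt(2)*sqrt(11))) = 1/(-71*621/8 + (18 - 3*sqrt(22))) = 1/(-44091/8 + (18 - 3*sqrt(22))) = 1/(-43947/8 - 3*sqrt(22))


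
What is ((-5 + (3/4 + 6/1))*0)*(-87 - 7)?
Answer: 0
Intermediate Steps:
((-5 + (3/4 + 6/1))*0)*(-87 - 7) = ((-5 + (3*(¼) + 6*1))*0)*(-94) = ((-5 + (¾ + 6))*0)*(-94) = ((-5 + 27/4)*0)*(-94) = ((7/4)*0)*(-94) = 0*(-94) = 0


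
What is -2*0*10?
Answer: 0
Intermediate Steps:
-2*0*10 = 0*10 = 0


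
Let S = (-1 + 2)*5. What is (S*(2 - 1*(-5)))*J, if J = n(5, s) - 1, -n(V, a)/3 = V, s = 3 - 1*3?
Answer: -560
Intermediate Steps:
s = 0 (s = 3 - 3 = 0)
n(V, a) = -3*V
J = -16 (J = -3*5 - 1 = -15 - 1 = -16)
S = 5 (S = 1*5 = 5)
(S*(2 - 1*(-5)))*J = (5*(2 - 1*(-5)))*(-16) = (5*(2 + 5))*(-16) = (5*7)*(-16) = 35*(-16) = -560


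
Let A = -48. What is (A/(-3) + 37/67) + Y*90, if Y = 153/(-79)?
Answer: -834979/5293 ≈ -157.75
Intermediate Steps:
Y = -153/79 (Y = 153*(-1/79) = -153/79 ≈ -1.9367)
(A/(-3) + 37/67) + Y*90 = (-48/(-3) + 37/67) - 153/79*90 = (-48*(-⅓) + 37*(1/67)) - 13770/79 = (16 + 37/67) - 13770/79 = 1109/67 - 13770/79 = -834979/5293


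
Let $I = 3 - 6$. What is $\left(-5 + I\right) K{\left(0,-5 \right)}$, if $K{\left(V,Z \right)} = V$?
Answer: $0$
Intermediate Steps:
$I = -3$ ($I = 3 - 6 = -3$)
$\left(-5 + I\right) K{\left(0,-5 \right)} = \left(-5 - 3\right) 0 = \left(-8\right) 0 = 0$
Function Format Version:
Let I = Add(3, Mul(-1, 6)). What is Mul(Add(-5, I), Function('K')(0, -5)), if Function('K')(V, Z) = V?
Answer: 0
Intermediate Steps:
I = -3 (I = Add(3, -6) = -3)
Mul(Add(-5, I), Function('K')(0, -5)) = Mul(Add(-5, -3), 0) = Mul(-8, 0) = 0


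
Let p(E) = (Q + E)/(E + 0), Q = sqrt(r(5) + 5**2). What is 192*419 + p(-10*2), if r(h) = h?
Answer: 80449 - sqrt(30)/20 ≈ 80449.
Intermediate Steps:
Q = sqrt(30) (Q = sqrt(5 + 5**2) = sqrt(5 + 25) = sqrt(30) ≈ 5.4772)
p(E) = (E + sqrt(30))/E (p(E) = (sqrt(30) + E)/(E + 0) = (E + sqrt(30))/E)
192*419 + p(-10*2) = 192*419 + (-10*2 + sqrt(30))/((-10*2)) = 80448 + (-20 + sqrt(30))/(-20) = 80448 - (-20 + sqrt(30))/20 = 80448 + (1 - sqrt(30)/20) = 80449 - sqrt(30)/20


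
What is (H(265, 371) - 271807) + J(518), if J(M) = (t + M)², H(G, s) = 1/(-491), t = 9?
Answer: 2907701/491 ≈ 5922.0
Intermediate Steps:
H(G, s) = -1/491
J(M) = (9 + M)²
(H(265, 371) - 271807) + J(518) = (-1/491 - 271807) + (9 + 518)² = -133457238/491 + 527² = -133457238/491 + 277729 = 2907701/491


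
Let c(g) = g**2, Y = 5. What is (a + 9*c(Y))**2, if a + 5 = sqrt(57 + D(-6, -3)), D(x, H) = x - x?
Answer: (220 + sqrt(57))**2 ≈ 51779.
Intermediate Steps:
D(x, H) = 0
a = -5 + sqrt(57) (a = -5 + sqrt(57 + 0) = -5 + sqrt(57) ≈ 2.5498)
(a + 9*c(Y))**2 = ((-5 + sqrt(57)) + 9*5**2)**2 = ((-5 + sqrt(57)) + 9*25)**2 = ((-5 + sqrt(57)) + 225)**2 = (220 + sqrt(57))**2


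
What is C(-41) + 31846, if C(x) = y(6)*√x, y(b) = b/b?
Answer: 31846 + I*√41 ≈ 31846.0 + 6.4031*I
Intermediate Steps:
y(b) = 1
C(x) = √x (C(x) = 1*√x = √x)
C(-41) + 31846 = √(-41) + 31846 = I*√41 + 31846 = 31846 + I*√41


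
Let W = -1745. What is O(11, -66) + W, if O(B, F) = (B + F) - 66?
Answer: -1866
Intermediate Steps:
O(B, F) = -66 + B + F
O(11, -66) + W = (-66 + 11 - 66) - 1745 = -121 - 1745 = -1866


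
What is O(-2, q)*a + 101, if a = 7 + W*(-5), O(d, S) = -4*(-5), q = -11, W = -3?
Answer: 541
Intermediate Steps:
O(d, S) = 20
a = 22 (a = 7 - 3*(-5) = 7 + 15 = 22)
O(-2, q)*a + 101 = 20*22 + 101 = 440 + 101 = 541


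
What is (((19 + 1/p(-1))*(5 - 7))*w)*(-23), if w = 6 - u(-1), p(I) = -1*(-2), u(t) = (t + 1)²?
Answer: 5382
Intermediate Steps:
u(t) = (1 + t)²
p(I) = 2
w = 6 (w = 6 - (1 - 1)² = 6 - 1*0² = 6 - 1*0 = 6 + 0 = 6)
(((19 + 1/p(-1))*(5 - 7))*w)*(-23) = (((19 + 1/2)*(5 - 7))*6)*(-23) = (((19 + ½)*(-2))*6)*(-23) = (((39/2)*(-2))*6)*(-23) = -39*6*(-23) = -234*(-23) = 5382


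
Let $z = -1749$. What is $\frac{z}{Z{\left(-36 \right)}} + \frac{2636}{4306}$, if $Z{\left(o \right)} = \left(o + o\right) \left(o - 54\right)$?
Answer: $\frac{1591681}{4650480} \approx 0.34226$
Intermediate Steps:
$Z{\left(o \right)} = 2 o \left(-54 + o\right)$
$\frac{z}{Z{\left(-36 \right)}} + \frac{2636}{4306} = - \frac{1749}{2 \left(-36\right) \left(-54 - 36\right)} + \frac{2636}{4306} = - \frac{1749}{2 \left(-36\right) \left(-90\right)} + 2636 \cdot \frac{1}{4306} = - \frac{1749}{6480} + \frac{1318}{2153} = \left(-1749\right) \frac{1}{6480} + \frac{1318}{2153} = - \frac{583}{2160} + \frac{1318}{2153} = \frac{1591681}{4650480}$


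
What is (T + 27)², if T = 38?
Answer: 4225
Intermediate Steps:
(T + 27)² = (38 + 27)² = 65² = 4225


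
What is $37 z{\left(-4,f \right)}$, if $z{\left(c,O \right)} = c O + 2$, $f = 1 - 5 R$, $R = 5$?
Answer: $3626$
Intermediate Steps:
$f = -24$ ($f = 1 - 25 = -24$)
$z{\left(c,O \right)} = 2 + O c$ ($z{\left(c,O \right)} = O c + 2 = 2 + O c$)
$37 z{\left(-4,f \right)} = 37 \left(2 - -96\right) = 37 \left(2 + 96\right) = 37 \cdot 98 = 3626$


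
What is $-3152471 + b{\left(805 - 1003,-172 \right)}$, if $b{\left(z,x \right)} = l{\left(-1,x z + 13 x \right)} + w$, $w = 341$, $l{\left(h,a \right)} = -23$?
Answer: $-3152153$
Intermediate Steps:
$b{\left(z,x \right)} = 318$ ($b{\left(z,x \right)} = -23 + 341 = 318$)
$-3152471 + b{\left(805 - 1003,-172 \right)} = -3152471 + 318 = -3152153$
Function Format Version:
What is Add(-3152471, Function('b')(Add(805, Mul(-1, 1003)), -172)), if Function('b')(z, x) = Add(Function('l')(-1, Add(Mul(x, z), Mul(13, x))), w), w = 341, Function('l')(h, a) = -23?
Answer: -3152153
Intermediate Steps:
Function('b')(z, x) = 318 (Function('b')(z, x) = Add(-23, 341) = 318)
Add(-3152471, Function('b')(Add(805, Mul(-1, 1003)), -172)) = Add(-3152471, 318) = -3152153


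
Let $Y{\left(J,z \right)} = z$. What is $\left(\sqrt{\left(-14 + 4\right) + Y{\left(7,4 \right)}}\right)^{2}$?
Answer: $-6$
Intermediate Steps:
$\left(\sqrt{\left(-14 + 4\right) + Y{\left(7,4 \right)}}\right)^{2} = \left(\sqrt{\left(-14 + 4\right) + 4}\right)^{2} = \left(\sqrt{-10 + 4}\right)^{2} = \left(\sqrt{-6}\right)^{2} = \left(i \sqrt{6}\right)^{2} = -6$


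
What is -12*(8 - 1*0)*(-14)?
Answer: 1344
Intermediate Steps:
-12*(8 - 1*0)*(-14) = -12*(8 + 0)*(-14) = -12*8*(-14) = -96*(-14) = 1344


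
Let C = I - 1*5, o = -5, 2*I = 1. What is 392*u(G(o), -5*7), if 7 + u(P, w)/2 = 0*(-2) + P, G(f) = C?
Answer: -9016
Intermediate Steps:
I = 1/2 (I = (1/2)*1 = 1/2 ≈ 0.50000)
C = -9/2 (C = 1/2 - 1*5 = 1/2 - 5 = -9/2 ≈ -4.5000)
G(f) = -9/2
u(P, w) = -14 + 2*P (u(P, w) = -14 + 2*(0*(-2) + P) = -14 + 2*(0 + P) = -14 + 2*P)
392*u(G(o), -5*7) = 392*(-14 + 2*(-9/2)) = 392*(-14 - 9) = 392*(-23) = -9016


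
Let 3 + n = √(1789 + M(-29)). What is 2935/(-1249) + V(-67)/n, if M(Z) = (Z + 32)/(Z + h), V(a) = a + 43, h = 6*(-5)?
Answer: -313530647/131166233 - 48*√1556833/105017 ≈ -2.9606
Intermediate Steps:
h = -30
V(a) = 43 + a
M(Z) = (32 + Z)/(-30 + Z) (M(Z) = (Z + 32)/(Z - 30) = (32 + Z)/(-30 + Z))
n = -3 + 2*√1556833/59 (n = -3 + √(1789 + (32 - 29)/(-30 - 29)) = -3 + √(1789 + 3/(-59)) = -3 + √(1789 - 1/59*3) = -3 + √(1789 - 3/59) = -3 + √(105548/59) = -3 + 2*√1556833/59 ≈ 39.296)
2935/(-1249) + V(-67)/n = 2935/(-1249) + (43 - 67)/(-3 + 2*√1556833/59) = 2935*(-1/1249) - 24/(-3 + 2*√1556833/59) = -2935/1249 - 24/(-3 + 2*√1556833/59)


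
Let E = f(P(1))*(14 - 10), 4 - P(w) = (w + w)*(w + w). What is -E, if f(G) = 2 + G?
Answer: -8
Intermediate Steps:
P(w) = 4 - 4*w² (P(w) = 4 - (w + w)*(w + w) = 4 - 2*w*2*w = 4 - 4*w²)
E = 8 (E = (2 + (4 - 4*1²))*(14 - 10) = (2 + (4 - 4*1))*4 = (2 + (4 - 4))*4 = (2 + 0)*4 = 2*4 = 8)
-E = -1*8 = -8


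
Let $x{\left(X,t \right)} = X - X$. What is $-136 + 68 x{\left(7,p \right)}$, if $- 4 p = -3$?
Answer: $-136$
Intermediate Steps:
$p = \frac{3}{4}$ ($p = \left(- \frac{1}{4}\right) \left(-3\right) = \frac{3}{4} \approx 0.75$)
$x{\left(X,t \right)} = 0$
$-136 + 68 x{\left(7,p \right)} = -136 + 68 \cdot 0 = -136 + 0 = -136$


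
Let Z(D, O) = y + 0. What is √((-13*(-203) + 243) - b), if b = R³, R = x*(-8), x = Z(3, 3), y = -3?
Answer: I*√10942 ≈ 104.6*I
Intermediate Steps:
Z(D, O) = -3 (Z(D, O) = -3 + 0 = -3)
x = -3
R = 24 (R = -3*(-8) = 24)
b = 13824 (b = 24³ = 13824)
√((-13*(-203) + 243) - b) = √((-13*(-203) + 243) - 1*13824) = √((2639 + 243) - 13824) = √(2882 - 13824) = √(-10942) = I*√10942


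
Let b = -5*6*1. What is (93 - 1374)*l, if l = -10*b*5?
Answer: -1921500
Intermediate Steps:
b = -30 (b = -30*1 = -30)
l = 1500 (l = -10*(-30)*5 = 300*5 = 1500)
(93 - 1374)*l = (93 - 1374)*1500 = -1281*1500 = -1921500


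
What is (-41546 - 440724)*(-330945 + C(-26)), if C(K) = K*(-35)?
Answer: 159165979450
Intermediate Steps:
C(K) = -35*K
(-41546 - 440724)*(-330945 + C(-26)) = (-41546 - 440724)*(-330945 - 35*(-26)) = -482270*(-330945 + 910) = -482270*(-330035) = 159165979450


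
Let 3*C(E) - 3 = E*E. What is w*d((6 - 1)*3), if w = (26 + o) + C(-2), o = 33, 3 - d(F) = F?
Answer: -736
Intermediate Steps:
d(F) = 3 - F
C(E) = 1 + E**2/3 (C(E) = 1 + (E*E)/3 = 1 + E**2/3)
w = 184/3 (w = (26 + 33) + (1 + (1/3)*(-2)**2) = 59 + (1 + (1/3)*4) = 59 + (1 + 4/3) = 59 + 7/3 = 184/3 ≈ 61.333)
w*d((6 - 1)*3) = 184*(3 - (6 - 1)*3)/3 = 184*(3 - 5*3)/3 = 184*(3 - 1*15)/3 = 184*(3 - 15)/3 = (184/3)*(-12) = -736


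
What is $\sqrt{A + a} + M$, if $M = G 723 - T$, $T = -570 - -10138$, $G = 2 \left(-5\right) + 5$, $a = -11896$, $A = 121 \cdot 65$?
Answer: $-13183 + i \sqrt{4031} \approx -13183.0 + 63.49 i$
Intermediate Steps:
$A = 7865$
$G = -5$ ($G = -10 + 5 = -5$)
$T = 9568$ ($T = -570 + 10138 = 9568$)
$M = -13183$ ($M = \left(-5\right) 723 - 9568 = -3615 - 9568 = -13183$)
$\sqrt{A + a} + M = \sqrt{7865 - 11896} - 13183 = \sqrt{-4031} - 13183 = i \sqrt{4031} - 13183 = -13183 + i \sqrt{4031}$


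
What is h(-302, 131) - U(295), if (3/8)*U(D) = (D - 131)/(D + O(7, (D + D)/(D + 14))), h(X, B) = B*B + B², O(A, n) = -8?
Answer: 720730/21 ≈ 34321.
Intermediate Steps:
h(X, B) = 2*B² (h(X, B) = B² + B² = 2*B²)
U(D) = 8*(-131 + D)/(3*(-8 + D)) (U(D) = 8*((D - 131)/(D - 8))/3 = 8*((-131 + D)/(-8 + D))/3 = 8*(-131 + D)/(3*(-8 + D)))
h(-302, 131) - U(295) = 2*131² - 8*(-131 + 295)/(3*(-8 + 295)) = 2*17161 - 8*164/(3*287) = 34322 - 8*164/(3*287) = 34322 - 1*32/21 = 34322 - 32/21 = 720730/21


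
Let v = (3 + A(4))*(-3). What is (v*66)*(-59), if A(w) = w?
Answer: 81774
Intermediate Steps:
v = -21 (v = (3 + 4)*(-3) = 7*(-3) = -21)
(v*66)*(-59) = -21*66*(-59) = -1386*(-59) = 81774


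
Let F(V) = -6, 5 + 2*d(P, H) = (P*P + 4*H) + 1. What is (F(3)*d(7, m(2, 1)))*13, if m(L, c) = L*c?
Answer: -2067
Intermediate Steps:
d(P, H) = -2 + P²/2 + 2*H (d(P, H) = -5/2 + ((P*P + 4*H) + 1)/2 = -5/2 + ((P² + 4*H) + 1)/2 = -5/2 + (1 + P² + 4*H)/2 = -5/2 + (½ + P²/2 + 2*H) = -2 + P²/2 + 2*H)
(F(3)*d(7, m(2, 1)))*13 = -6*(-2 + (½)*7² + 2*(2*1))*13 = -6*(-2 + (½)*49 + 2*2)*13 = -6*(-2 + 49/2 + 4)*13 = -6*53/2*13 = -159*13 = -2067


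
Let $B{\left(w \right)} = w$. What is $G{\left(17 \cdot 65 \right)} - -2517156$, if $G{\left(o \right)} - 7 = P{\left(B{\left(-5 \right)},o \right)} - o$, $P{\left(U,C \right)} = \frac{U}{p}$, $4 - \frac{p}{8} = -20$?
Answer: $\frac{483083131}{192} \approx 2.5161 \cdot 10^{6}$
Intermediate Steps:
$p = 192$ ($p = 32 - -160 = 32 + 160 = 192$)
$P{\left(U,C \right)} = \frac{U}{192}$
$G{\left(o \right)} = \frac{1339}{192} - o$ ($G{\left(o \right)} = 7 - \left(\frac{5}{192} + o\right) = \frac{1339}{192} - o$)
$G{\left(17 \cdot 65 \right)} - -2517156 = \left(\frac{1339}{192} - 17 \cdot 65\right) - -2517156 = \left(\frac{1339}{192} - 1105\right) + 2517156 = - \frac{210821}{192} + 2517156 = \frac{483083131}{192}$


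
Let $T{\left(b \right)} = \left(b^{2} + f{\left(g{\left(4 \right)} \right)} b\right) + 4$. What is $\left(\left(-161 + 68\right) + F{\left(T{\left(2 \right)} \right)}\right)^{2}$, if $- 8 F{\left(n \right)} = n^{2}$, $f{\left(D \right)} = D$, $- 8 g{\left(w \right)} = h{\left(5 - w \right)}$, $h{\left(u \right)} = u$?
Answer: $\frac{165508225}{16384} \approx 10102.0$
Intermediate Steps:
$g{\left(w \right)} = - \frac{5}{8} + \frac{w}{8}$ ($g{\left(w \right)} = - \frac{5 - w}{8} = - \frac{5}{8} + \frac{w}{8}$)
$T{\left(b \right)} = 4 + b^{2} - \frac{b}{8}$ ($T{\left(b \right)} = \left(b^{2} + \left(- \frac{5}{8} + \frac{1}{8} \cdot 4\right) b\right) + 4 = \left(b^{2} + \left(- \frac{5}{8} + \frac{1}{2}\right) b\right) + 4 = \left(b^{2} - \frac{b}{8}\right) + 4 = 4 + b^{2} - \frac{b}{8}$)
$F{\left(n \right)} = - \frac{n^{2}}{8}$
$\left(\left(-161 + 68\right) + F{\left(T{\left(2 \right)} \right)}\right)^{2} = \left(\left(-161 + 68\right) - \frac{\left(4 + 2^{2} - \frac{1}{4}\right)^{2}}{8}\right)^{2} = \left(-93 - \frac{\left(4 + 4 - \frac{1}{4}\right)^{2}}{8}\right)^{2} = \left(-93 - \frac{\left(\frac{31}{4}\right)^{2}}{8}\right)^{2} = \left(-93 - \frac{961}{128}\right)^{2} = \left(- \frac{12865}{128}\right)^{2} = \frac{165508225}{16384}$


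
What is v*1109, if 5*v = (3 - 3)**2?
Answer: 0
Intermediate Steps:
v = 0 (v = (3 - 3)**2/5 = (1/5)*0**2 = (1/5)*0 = 0)
v*1109 = 0*1109 = 0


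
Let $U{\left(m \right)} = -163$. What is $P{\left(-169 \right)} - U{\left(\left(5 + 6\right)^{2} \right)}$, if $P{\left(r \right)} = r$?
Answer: $-6$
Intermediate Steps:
$P{\left(-169 \right)} - U{\left(\left(5 + 6\right)^{2} \right)} = -169 - -163 = -169 + 163 = -6$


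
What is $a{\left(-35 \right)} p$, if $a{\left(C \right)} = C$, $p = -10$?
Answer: $350$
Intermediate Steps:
$a{\left(-35 \right)} p = \left(-35\right) \left(-10\right) = 350$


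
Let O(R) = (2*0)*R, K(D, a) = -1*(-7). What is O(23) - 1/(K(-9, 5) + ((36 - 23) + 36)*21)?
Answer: -1/1036 ≈ -0.00096525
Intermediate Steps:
K(D, a) = 7
O(R) = 0 (O(R) = 0*R = 0)
O(23) - 1/(K(-9, 5) + ((36 - 23) + 36)*21) = 0 - 1/(7 + ((36 - 23) + 36)*21) = 0 - 1/(7 + (13 + 36)*21) = 0 - 1/(7 + 49*21) = 0 - 1/(7 + 1029) = 0 - 1/1036 = -1/1036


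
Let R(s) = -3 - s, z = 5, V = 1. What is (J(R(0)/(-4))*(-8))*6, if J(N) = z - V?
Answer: -192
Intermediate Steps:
J(N) = 4 (J(N) = 5 - 1*1 = 5 - 1 = 4)
(J(R(0)/(-4))*(-8))*6 = (4*(-8))*6 = -32*6 = -192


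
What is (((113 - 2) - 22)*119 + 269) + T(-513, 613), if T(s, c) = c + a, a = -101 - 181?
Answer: 11191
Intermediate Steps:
a = -282
T(s, c) = -282 + c (T(s, c) = c - 282 = -282 + c)
(((113 - 2) - 22)*119 + 269) + T(-513, 613) = (((113 - 2) - 22)*119 + 269) + (-282 + 613) = ((111 - 22)*119 + 269) + 331 = (89*119 + 269) + 331 = (10591 + 269) + 331 = 10860 + 331 = 11191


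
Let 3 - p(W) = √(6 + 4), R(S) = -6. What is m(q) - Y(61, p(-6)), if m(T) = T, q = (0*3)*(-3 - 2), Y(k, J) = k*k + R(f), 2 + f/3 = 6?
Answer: -3715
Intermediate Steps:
f = 12 (f = -6 + 3*6 = -6 + 18 = 12)
p(W) = 3 - √10 (p(W) = 3 - √(6 + 4) = 3 - √10)
Y(k, J) = -6 + k² (Y(k, J) = k*k - 6 = k² - 6 = -6 + k²)
q = 0 (q = 0*(-5) = 0)
m(q) - Y(61, p(-6)) = 0 - (-6 + 61²) = 0 - (-6 + 3721) = 0 - 1*3715 = 0 - 3715 = -3715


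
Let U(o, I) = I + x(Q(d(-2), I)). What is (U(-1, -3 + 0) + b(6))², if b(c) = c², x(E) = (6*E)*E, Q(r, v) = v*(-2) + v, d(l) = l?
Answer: 7569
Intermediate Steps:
Q(r, v) = -v (Q(r, v) = -2*v + v = -v)
x(E) = 6*E²
U(o, I) = I + 6*I² (U(o, I) = I + 6*(-I)² = I + 6*I²)
(U(-1, -3 + 0) + b(6))² = ((-3 + 0)*(1 + 6*(-3 + 0)) + 6²)² = (-3*(1 + 6*(-3)) + 36)² = (-3*(1 - 18) + 36)² = (-3*(-17) + 36)² = (51 + 36)² = 87² = 7569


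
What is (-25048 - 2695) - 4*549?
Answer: -29939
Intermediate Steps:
(-25048 - 2695) - 4*549 = -27743 - 2196 = -29939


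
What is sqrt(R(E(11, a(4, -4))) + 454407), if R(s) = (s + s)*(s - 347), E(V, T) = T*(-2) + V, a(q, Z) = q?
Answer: sqrt(452343) ≈ 672.56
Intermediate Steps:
E(V, T) = V - 2*T (E(V, T) = -2*T + V = V - 2*T)
R(s) = 2*s*(-347 + s) (R(s) = (2*s)*(-347 + s) = 2*s*(-347 + s))
sqrt(R(E(11, a(4, -4))) + 454407) = sqrt(2*(11 - 2*4)*(-347 + (11 - 2*4)) + 454407) = sqrt(2*(11 - 8)*(-347 + (11 - 8)) + 454407) = sqrt(2*3*(-347 + 3) + 454407) = sqrt(2*3*(-344) + 454407) = sqrt(-2064 + 454407) = sqrt(452343)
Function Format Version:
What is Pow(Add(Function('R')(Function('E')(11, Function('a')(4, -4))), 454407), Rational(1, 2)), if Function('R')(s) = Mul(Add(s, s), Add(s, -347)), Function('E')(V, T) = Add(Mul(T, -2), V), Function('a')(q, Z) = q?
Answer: Pow(452343, Rational(1, 2)) ≈ 672.56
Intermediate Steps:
Function('E')(V, T) = Add(V, Mul(-2, T)) (Function('E')(V, T) = Add(Mul(-2, T), V) = Add(V, Mul(-2, T)))
Function('R')(s) = Mul(2, s, Add(-347, s)) (Function('R')(s) = Mul(Mul(2, s), Add(-347, s)) = Mul(2, s, Add(-347, s)))
Pow(Add(Function('R')(Function('E')(11, Function('a')(4, -4))), 454407), Rational(1, 2)) = Pow(Add(Mul(2, Add(11, Mul(-2, 4)), Add(-347, Add(11, Mul(-2, 4)))), 454407), Rational(1, 2)) = Pow(Add(Mul(2, Add(11, -8), Add(-347, Add(11, -8))), 454407), Rational(1, 2)) = Pow(Add(Mul(2, 3, Add(-347, 3)), 454407), Rational(1, 2)) = Pow(Add(Mul(2, 3, -344), 454407), Rational(1, 2)) = Pow(Add(-2064, 454407), Rational(1, 2)) = Pow(452343, Rational(1, 2))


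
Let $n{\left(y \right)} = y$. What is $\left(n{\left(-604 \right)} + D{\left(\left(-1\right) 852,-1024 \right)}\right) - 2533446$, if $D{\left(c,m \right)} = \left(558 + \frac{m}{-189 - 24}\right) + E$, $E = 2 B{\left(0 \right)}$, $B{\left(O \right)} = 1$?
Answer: $- \frac{539632346}{213} \approx -2.5335 \cdot 10^{6}$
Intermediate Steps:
$E = 2$ ($E = 2 \cdot 1 = 2$)
$D{\left(c,m \right)} = 560 - \frac{m}{213}$ ($D{\left(c,m \right)} = \left(558 + \frac{m}{-189 - 24}\right) + 2 = \left(558 + \frac{m}{-213}\right) + 2 = \left(558 + m \left(- \frac{1}{213}\right)\right) + 2 = \left(558 - \frac{m}{213}\right) + 2 = 560 - \frac{m}{213}$)
$\left(n{\left(-604 \right)} + D{\left(\left(-1\right) 852,-1024 \right)}\right) - 2533446 = \left(-604 + \left(560 - - \frac{1024}{213}\right)\right) - 2533446 = \left(-604 + \left(560 + \frac{1024}{213}\right)\right) - 2533446 = \left(-604 + \frac{120304}{213}\right) - 2533446 = - \frac{8348}{213} - 2533446 = - \frac{539632346}{213}$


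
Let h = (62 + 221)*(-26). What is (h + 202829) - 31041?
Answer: 164430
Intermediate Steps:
h = -7358 (h = 283*(-26) = -7358)
(h + 202829) - 31041 = (-7358 + 202829) - 31041 = 195471 - 31041 = 164430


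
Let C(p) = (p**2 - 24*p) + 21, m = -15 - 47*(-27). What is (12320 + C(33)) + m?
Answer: 13892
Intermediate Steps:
m = 1254 (m = -15 + 1269 = 1254)
C(p) = 21 + p**2 - 24*p
(12320 + C(33)) + m = (12320 + (21 + 33**2 - 24*33)) + 1254 = (12320 + (21 + 1089 - 792)) + 1254 = (12320 + 318) + 1254 = 12638 + 1254 = 13892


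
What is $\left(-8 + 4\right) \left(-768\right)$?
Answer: $3072$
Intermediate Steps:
$\left(-8 + 4\right) \left(-768\right) = \left(-4\right) \left(-768\right) = 3072$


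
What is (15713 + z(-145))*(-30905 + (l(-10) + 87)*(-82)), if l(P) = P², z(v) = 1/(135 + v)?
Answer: -7265487831/10 ≈ -7.2655e+8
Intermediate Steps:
(15713 + z(-145))*(-30905 + (l(-10) + 87)*(-82)) = (15713 + 1/(135 - 145))*(-30905 + ((-10)² + 87)*(-82)) = (15713 + 1/(-10))*(-30905 + (100 + 87)*(-82)) = (15713 - ⅒)*(-30905 + 187*(-82)) = 157129*(-30905 - 15334)/10 = (157129/10)*(-46239) = -7265487831/10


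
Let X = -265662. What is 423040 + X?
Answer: 157378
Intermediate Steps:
423040 + X = 423040 - 265662 = 157378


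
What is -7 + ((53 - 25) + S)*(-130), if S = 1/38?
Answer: -69358/19 ≈ -3650.4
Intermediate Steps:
S = 1/38 ≈ 0.026316
-7 + ((53 - 25) + S)*(-130) = -7 + ((53 - 25) + 1/38)*(-130) = -7 + (28 + 1/38)*(-130) = -7 + (1065/38)*(-130) = -7 - 69225/19 = -69358/19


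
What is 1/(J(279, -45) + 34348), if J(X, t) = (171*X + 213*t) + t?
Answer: 1/72427 ≈ 1.3807e-5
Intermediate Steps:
J(X, t) = 171*X + 214*t
1/(J(279, -45) + 34348) = 1/((171*279 + 214*(-45)) + 34348) = 1/((47709 - 9630) + 34348) = 1/(38079 + 34348) = 1/72427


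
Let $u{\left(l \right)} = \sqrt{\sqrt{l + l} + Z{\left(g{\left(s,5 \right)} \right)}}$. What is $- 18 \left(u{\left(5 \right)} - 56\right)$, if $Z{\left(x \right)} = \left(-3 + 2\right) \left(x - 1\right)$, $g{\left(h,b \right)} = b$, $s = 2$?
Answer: $1008 - 18 \sqrt{-4 + \sqrt{10}} \approx 1008.0 - 16.475 i$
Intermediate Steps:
$Z{\left(x \right)} = 1 - x$ ($Z{\left(x \right)} = - (-1 + x) = 1 - x$)
$u{\left(l \right)} = \sqrt{-4 + \sqrt{2} \sqrt{l}}$ ($u{\left(l \right)} = \sqrt{\sqrt{l + l} + \left(1 - 5\right)} = \sqrt{\sqrt{2 l} + \left(1 - 5\right)} = \sqrt{\sqrt{2} \sqrt{l} - 4} = \sqrt{-4 + \sqrt{2} \sqrt{l}}$)
$- 18 \left(u{\left(5 \right)} - 56\right) = - 18 \left(\sqrt{-4 + \sqrt{2} \sqrt{5}} - 56\right) = - 18 \left(\sqrt{-4 + \sqrt{10}} - 56\right) = - 18 \left(-56 + \sqrt{-4 + \sqrt{10}}\right) = 1008 - 18 \sqrt{-4 + \sqrt{10}}$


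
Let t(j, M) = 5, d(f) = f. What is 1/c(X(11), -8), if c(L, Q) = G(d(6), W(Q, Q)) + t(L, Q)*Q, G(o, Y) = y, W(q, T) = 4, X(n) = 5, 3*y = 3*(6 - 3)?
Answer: -1/37 ≈ -0.027027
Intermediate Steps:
y = 3 (y = (3*(6 - 3))/3 = (3*3)/3 = (⅓)*9 = 3)
G(o, Y) = 3
c(L, Q) = 3 + 5*Q
1/c(X(11), -8) = 1/(3 + 5*(-8)) = 1/(3 - 40) = 1/(-37) = -1/37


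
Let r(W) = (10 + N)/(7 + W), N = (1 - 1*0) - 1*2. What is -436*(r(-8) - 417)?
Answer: 185736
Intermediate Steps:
N = -1 (N = (1 + 0) - 2 = 1 - 2 = -1)
r(W) = 9/(7 + W) (r(W) = (10 - 1)/(7 + W) = 9/(7 + W))
-436*(r(-8) - 417) = -436*(9/(7 - 8) - 417) = -436*(9/(-1) - 417) = -436*(9*(-1) - 417) = -436*(-9 - 417) = -436*(-426) = 185736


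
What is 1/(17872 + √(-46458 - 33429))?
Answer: 17872/319488271 - I*√79887/319488271 ≈ 5.5939e-5 - 8.8467e-7*I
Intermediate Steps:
1/(17872 + √(-46458 - 33429)) = 1/(17872 + √(-79887)) = 1/(17872 + I*√79887)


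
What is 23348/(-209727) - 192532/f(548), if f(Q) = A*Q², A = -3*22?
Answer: -35198307959/346400213544 ≈ -0.10161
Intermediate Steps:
A = -66
f(Q) = -66*Q²
23348/(-209727) - 192532/f(548) = 23348/(-209727) - 192532/((-66*548²)) = 23348*(-1/209727) - 192532/((-66*300304)) = -23348/209727 - 192532/(-19820064) = -23348/209727 - 192532*(-1/19820064) = -23348/209727 + 48133/4955016 = -35198307959/346400213544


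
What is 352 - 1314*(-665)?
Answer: 874162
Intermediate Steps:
352 - 1314*(-665) = 352 + 873810 = 874162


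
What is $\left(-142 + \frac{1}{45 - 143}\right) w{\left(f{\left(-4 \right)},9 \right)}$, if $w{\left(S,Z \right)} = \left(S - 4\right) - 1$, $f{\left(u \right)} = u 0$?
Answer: $\frac{69585}{98} \approx 710.05$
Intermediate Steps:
$f{\left(u \right)} = 0$
$w{\left(S,Z \right)} = -5 + S$ ($w{\left(S,Z \right)} = \left(-4 + S\right) - 1 = -5 + S$)
$\left(-142 + \frac{1}{45 - 143}\right) w{\left(f{\left(-4 \right)},9 \right)} = \left(-142 + \frac{1}{45 - 143}\right) \left(-5 + 0\right) = \left(-142 + \frac{1}{-98}\right) \left(-5\right) = \left(-142 - \frac{1}{98}\right) \left(-5\right) = \left(- \frac{13917}{98}\right) \left(-5\right) = \frac{69585}{98}$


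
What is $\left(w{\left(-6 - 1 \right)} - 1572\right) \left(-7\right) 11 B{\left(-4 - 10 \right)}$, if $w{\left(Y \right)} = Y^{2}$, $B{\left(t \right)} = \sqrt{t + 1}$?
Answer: $117271 i \sqrt{13} \approx 4.2283 \cdot 10^{5} i$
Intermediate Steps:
$B{\left(t \right)} = \sqrt{1 + t}$
$\left(w{\left(-6 - 1 \right)} - 1572\right) \left(-7\right) 11 B{\left(-4 - 10 \right)} = \left(\left(-6 - 1\right)^{2} - 1572\right) \left(-7\right) 11 \sqrt{1 - 14} = \left(\left(-7\right)^{2} - 1572\right) \left(- 77 \sqrt{1 - 14}\right) = \left(49 - 1572\right) \left(- 77 \sqrt{1 - 14}\right) = - 1523 \left(- 77 \sqrt{-13}\right) = - 1523 \left(- 77 i \sqrt{13}\right) = 117271 i \sqrt{13}$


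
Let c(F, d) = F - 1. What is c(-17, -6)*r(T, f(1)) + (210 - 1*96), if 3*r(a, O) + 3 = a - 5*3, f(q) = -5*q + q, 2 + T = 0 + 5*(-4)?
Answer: 354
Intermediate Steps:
T = -22 (T = -2 + (0 + 5*(-4)) = -2 + (0 - 20) = -2 - 20 = -22)
c(F, d) = -1 + F
f(q) = -4*q
r(a, O) = -6 + a/3 (r(a, O) = -1 + (a - 5*3)/3 = -1 + (a - 1*15)/3 = -1 + (a - 15)/3 = -1 + (-15 + a)/3 = -1 + (-5 + a/3) = -6 + a/3)
c(-17, -6)*r(T, f(1)) + (210 - 1*96) = (-1 - 17)*(-6 + (1/3)*(-22)) + (210 - 1*96) = -18*(-6 - 22/3) + (210 - 96) = -18*(-40/3) + 114 = 240 + 114 = 354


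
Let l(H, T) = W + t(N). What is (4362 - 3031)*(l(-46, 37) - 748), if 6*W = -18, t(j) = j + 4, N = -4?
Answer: -999581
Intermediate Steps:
t(j) = 4 + j
W = -3 (W = (⅙)*(-18) = -3)
l(H, T) = -3 (l(H, T) = -3 + (4 - 4) = -3 + 0 = -3)
(4362 - 3031)*(l(-46, 37) - 748) = (4362 - 3031)*(-3 - 748) = 1331*(-751) = -999581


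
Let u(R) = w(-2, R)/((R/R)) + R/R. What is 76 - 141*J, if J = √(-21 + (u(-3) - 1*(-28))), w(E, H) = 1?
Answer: -347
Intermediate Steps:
u(R) = 2 (u(R) = 1/(R/R) + R/R = 1/1 + 1 = 1*1 + 1 = 1 + 1 = 2)
J = 3 (J = √(-21 + (2 - 1*(-28))) = √(-21 + (2 + 28)) = √(-21 + 30) = √9 = 3)
76 - 141*J = 76 - 141*3 = 76 - 423 = -347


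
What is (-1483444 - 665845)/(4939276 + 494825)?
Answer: -2149289/5434101 ≈ -0.39552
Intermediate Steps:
(-1483444 - 665845)/(4939276 + 494825) = -2149289/5434101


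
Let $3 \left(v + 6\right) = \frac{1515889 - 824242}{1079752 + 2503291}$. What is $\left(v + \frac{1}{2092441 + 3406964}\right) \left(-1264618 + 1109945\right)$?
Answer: $\frac{18090514117152766646}{19704604589415} \approx 9.1809 \cdot 10^{5}$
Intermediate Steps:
$v = - \frac{21267709}{3583043}$ ($v = -6 + \frac{\left(1515889 - 824242\right) \frac{1}{1079752 + 2503291}}{3} = -6 + \frac{691647 \cdot \frac{1}{3583043}}{3} = -6 + \frac{1}{3} \cdot \frac{691647}{3583043} = -6 + \frac{230549}{3583043} = - \frac{21267709}{3583043} \approx -5.9357$)
$\left(v + \frac{1}{2092441 + 3406964}\right) \left(-1264618 + 1109945\right) = \left(- \frac{21267709}{3583043} + \frac{1}{2092441 + 3406964}\right) \left(-1264618 + 1109945\right) = \left(- \frac{21267709}{3583043} + \frac{1}{5499405}\right) \left(-154673\right) = \left(- \frac{116959741630102}{19704604589415}\right) \left(-154673\right) = \frac{18090514117152766646}{19704604589415}$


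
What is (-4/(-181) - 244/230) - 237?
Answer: -4954777/20815 ≈ -238.04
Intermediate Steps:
(-4/(-181) - 244/230) - 237 = (-4*(-1/181) - 244*1/230) - 237 = (4/181 - 122/115) - 237 = -21622/20815 - 237 = -4954777/20815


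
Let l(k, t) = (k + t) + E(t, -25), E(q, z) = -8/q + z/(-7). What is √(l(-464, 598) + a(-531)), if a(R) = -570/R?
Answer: √19025974146543/370461 ≈ 11.774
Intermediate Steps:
E(q, z) = -8/q - z/7 (E(q, z) = -8/q + z*(-⅐) = -8/q - z/7)
l(k, t) = 25/7 + k + t - 8/t (l(k, t) = (k + t) + (-8/t - ⅐*(-25)) = (k + t) + (-8/t + 25/7) = (k + t) + (25/7 - 8/t) = 25/7 + k + t - 8/t)
√(l(-464, 598) + a(-531)) = √((25/7 - 464 + 598 - 8/598) - 570/(-531)) = √((25/7 - 464 + 598 - 8*1/598) - 570*(-1/531)) = √((25/7 - 464 + 598 - 4/299) + 190/177) = √(287909/2093 + 190/177) = √(51357563/370461) = √19025974146543/370461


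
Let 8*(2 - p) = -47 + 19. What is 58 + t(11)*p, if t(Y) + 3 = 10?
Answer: 193/2 ≈ 96.500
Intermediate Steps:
t(Y) = 7 (t(Y) = -3 + 10 = 7)
p = 11/2 (p = 2 - (-47 + 19)/8 = 2 - ⅛*(-28) = 2 + 7/2 = 11/2 ≈ 5.5000)
58 + t(11)*p = 58 + 7*(11/2) = 58 + 77/2 = 193/2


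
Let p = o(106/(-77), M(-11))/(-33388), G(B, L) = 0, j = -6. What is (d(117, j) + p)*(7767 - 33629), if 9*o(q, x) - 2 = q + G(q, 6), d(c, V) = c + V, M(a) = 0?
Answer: -5535125489626/1928157 ≈ -2.8707e+6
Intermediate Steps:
d(c, V) = V + c
o(q, x) = 2/9 + q/9 (o(q, x) = 2/9 + (q + 0)/9 = 2/9 + q/9)
p = -4/1928157 (p = (2/9 + (106/(-77))/9)/(-33388) = (2/9 + (106*(-1/77))/9)*(-1/33388) = (2/9 + (⅑)*(-106/77))*(-1/33388) = (2/9 - 106/693)*(-1/33388) = (16/231)*(-1/33388) = -4/1928157 ≈ -2.0745e-6)
(d(117, j) + p)*(7767 - 33629) = ((-6 + 117) - 4/1928157)*(7767 - 33629) = (111 - 4/1928157)*(-25862) = (214025423/1928157)*(-25862) = -5535125489626/1928157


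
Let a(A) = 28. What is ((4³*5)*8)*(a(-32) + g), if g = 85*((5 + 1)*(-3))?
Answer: -3845120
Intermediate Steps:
g = -1530 (g = 85*(6*(-3)) = 85*(-18) = -1530)
((4³*5)*8)*(a(-32) + g) = ((4³*5)*8)*(28 - 1530) = ((64*5)*8)*(-1502) = (320*8)*(-1502) = 2560*(-1502) = -3845120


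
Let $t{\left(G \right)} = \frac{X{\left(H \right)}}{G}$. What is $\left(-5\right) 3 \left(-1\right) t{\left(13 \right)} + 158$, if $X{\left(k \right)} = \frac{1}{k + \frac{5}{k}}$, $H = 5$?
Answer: $\frac{4113}{26} \approx 158.19$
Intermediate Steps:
$t{\left(G \right)} = \frac{1}{6 G}$ ($t{\left(G \right)} = \frac{5 \frac{1}{5 + 5^{2}}}{G} = \frac{5 \frac{1}{5 + 25}}{G} = \frac{5 \cdot \frac{1}{30}}{G} = \frac{1}{6 G}$)
$\left(-5\right) 3 \left(-1\right) t{\left(13 \right)} + 158 = \left(-5\right) 3 \left(-1\right) \frac{1}{6 \cdot 13} + 158 = \left(-15\right) \left(-1\right) \frac{1}{6} \cdot \frac{1}{13} + 158 = 15 \cdot \frac{1}{78} + 158 = \frac{5}{26} + 158 = \frac{4113}{26}$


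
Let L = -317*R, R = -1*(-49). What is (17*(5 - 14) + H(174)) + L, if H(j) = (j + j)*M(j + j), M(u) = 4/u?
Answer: -15682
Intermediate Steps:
R = 49
L = -15533 (L = -317*49 = -15533)
H(j) = 4 (H(j) = (j + j)*(4/(j + j)) = (2*j)*(4/((2*j))) = (2*j)*(4*(1/(2*j))) = (2*j)*(2/j) = 4)
(17*(5 - 14) + H(174)) + L = (17*(5 - 14) + 4) - 15533 = (17*(-9) + 4) - 15533 = (-153 + 4) - 15533 = -149 - 15533 = -15682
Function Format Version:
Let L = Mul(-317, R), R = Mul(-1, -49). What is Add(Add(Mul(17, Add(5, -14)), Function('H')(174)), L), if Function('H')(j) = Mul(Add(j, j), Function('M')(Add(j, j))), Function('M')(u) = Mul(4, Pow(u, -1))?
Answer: -15682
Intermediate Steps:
R = 49
L = -15533 (L = Mul(-317, 49) = -15533)
Function('H')(j) = 4 (Function('H')(j) = Mul(Add(j, j), Mul(4, Pow(Add(j, j), -1))) = Mul(Mul(2, j), Mul(4, Pow(Mul(2, j), -1))) = Mul(Mul(2, j), Mul(4, Mul(Rational(1, 2), Pow(j, -1)))) = Mul(Mul(2, j), Mul(2, Pow(j, -1))) = 4)
Add(Add(Mul(17, Add(5, -14)), Function('H')(174)), L) = Add(Add(Mul(17, Add(5, -14)), 4), -15533) = Add(Add(Mul(17, -9), 4), -15533) = Add(Add(-153, 4), -15533) = Add(-149, -15533) = -15682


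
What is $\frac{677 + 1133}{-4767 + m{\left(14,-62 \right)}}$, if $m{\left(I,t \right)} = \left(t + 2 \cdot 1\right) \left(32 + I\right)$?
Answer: $- \frac{1810}{7527} \approx -0.24047$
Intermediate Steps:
$m{\left(I,t \right)} = \left(2 + t\right) \left(32 + I\right)$ ($m{\left(I,t \right)} = \left(t + 2\right) \left(32 + I\right) = \left(2 + t\right) \left(32 + I\right)$)
$\frac{677 + 1133}{-4767 + m{\left(14,-62 \right)}} = \frac{677 + 1133}{-4767 + \left(64 + 2 \cdot 14 + 32 \left(-62\right) + 14 \left(-62\right)\right)} = \frac{1810}{-4767 + \left(64 + 28 - 1984 - 868\right)} = \frac{1810}{-4767 - 2760} = \frac{1810}{-7527} = 1810 \left(- \frac{1}{7527}\right) = - \frac{1810}{7527}$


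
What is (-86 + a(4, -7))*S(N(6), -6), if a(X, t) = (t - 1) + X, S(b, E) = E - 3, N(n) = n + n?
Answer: 810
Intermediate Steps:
N(n) = 2*n
S(b, E) = -3 + E
a(X, t) = -1 + X + t (a(X, t) = (-1 + t) + X = -1 + X + t)
(-86 + a(4, -7))*S(N(6), -6) = (-86 + (-1 + 4 - 7))*(-3 - 6) = (-86 - 4)*(-9) = -90*(-9) = 810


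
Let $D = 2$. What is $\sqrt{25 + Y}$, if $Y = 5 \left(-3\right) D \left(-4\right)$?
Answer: $\sqrt{145} \approx 12.042$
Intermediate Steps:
$Y = 120$ ($Y = 5 \left(-3\right) 2 \left(-4\right) = \left(-15\right) 2 \left(-4\right) = \left(-30\right) \left(-4\right) = 120$)
$\sqrt{25 + Y} = \sqrt{25 + 120} = \sqrt{145}$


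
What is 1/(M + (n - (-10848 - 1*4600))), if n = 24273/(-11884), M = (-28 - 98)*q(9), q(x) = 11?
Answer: 11884/167088535 ≈ 7.1124e-5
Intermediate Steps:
M = -1386 (M = (-28 - 98)*11 = -126*11 = -1386)
n = -24273/11884 (n = 24273*(-1/11884) = -24273/11884 ≈ -2.0425)
1/(M + (n - (-10848 - 1*4600))) = 1/(-1386 + (-24273/11884 - (-10848 - 1*4600))) = 1/(-1386 + (-24273/11884 - (-10848 - 4600))) = 1/(-1386 + (-24273/11884 - 1*(-15448))) = 1/(-1386 + (-24273/11884 + 15448)) = 1/(-1386 + 183559759/11884) = 1/(167088535/11884) = 11884/167088535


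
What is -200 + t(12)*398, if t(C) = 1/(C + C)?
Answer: -2201/12 ≈ -183.42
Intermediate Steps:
t(C) = 1/(2*C)
-200 + t(12)*398 = -200 + ((½)/12)*398 = -200 + ((½)*(1/12))*398 = -200 + (1/24)*398 = -200 + 199/12 = -2201/12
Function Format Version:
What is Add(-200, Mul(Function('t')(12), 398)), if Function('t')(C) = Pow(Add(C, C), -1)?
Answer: Rational(-2201, 12) ≈ -183.42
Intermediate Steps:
Function('t')(C) = Mul(Rational(1, 2), Pow(C, -1)) (Function('t')(C) = Pow(Mul(2, C), -1) = Mul(Rational(1, 2), Pow(C, -1)))
Add(-200, Mul(Function('t')(12), 398)) = Add(-200, Mul(Mul(Rational(1, 2), Pow(12, -1)), 398)) = Add(-200, Mul(Mul(Rational(1, 2), Rational(1, 12)), 398)) = Add(-200, Mul(Rational(1, 24), 398)) = Add(-200, Rational(199, 12)) = Rational(-2201, 12)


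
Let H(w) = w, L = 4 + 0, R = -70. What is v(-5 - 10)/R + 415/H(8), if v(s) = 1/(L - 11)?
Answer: 101679/1960 ≈ 51.877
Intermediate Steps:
L = 4
v(s) = -⅐ (v(s) = 1/(4 - 11) = 1/(-7) = -⅐)
v(-5 - 10)/R + 415/H(8) = -⅐/(-70) + 415/8 = -⅐*(-1/70) + 415*(⅛) = 1/490 + 415/8 = 101679/1960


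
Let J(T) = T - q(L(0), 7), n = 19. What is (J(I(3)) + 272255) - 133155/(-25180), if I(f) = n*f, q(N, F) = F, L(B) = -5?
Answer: 1371354611/5036 ≈ 2.7231e+5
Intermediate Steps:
I(f) = 19*f
J(T) = -7 + T (J(T) = T - 1*7 = T - 7 = -7 + T)
(J(I(3)) + 272255) - 133155/(-25180) = ((-7 + 19*3) + 272255) - 133155/(-25180) = ((-7 + 57) + 272255) - 133155*(-1/25180) = (50 + 272255) + 26631/5036 = 272305 + 26631/5036 = 1371354611/5036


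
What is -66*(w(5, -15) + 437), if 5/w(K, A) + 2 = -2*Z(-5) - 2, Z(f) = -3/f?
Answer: -374121/13 ≈ -28779.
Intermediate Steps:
w(K, A) = -25/26 (w(K, A) = 5/(-2 + (-(-6)/(-5) - 2)) = 5/(-2 + (-(-6)*(-1)/5 - 2)) = 5/(-2 + (-2*⅗ - 2)) = 5/(-2 + (-6/5 - 2)) = 5/(-2 - 16/5) = 5/(-26/5) = 5*(-5/26) = -25/26)
-66*(w(5, -15) + 437) = -66*(-25/26 + 437) = -66*11337/26 = -374121/13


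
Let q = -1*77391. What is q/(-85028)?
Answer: 77391/85028 ≈ 0.91018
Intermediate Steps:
q = -77391
q/(-85028) = -77391/(-85028) = -77391*(-1/85028) = 77391/85028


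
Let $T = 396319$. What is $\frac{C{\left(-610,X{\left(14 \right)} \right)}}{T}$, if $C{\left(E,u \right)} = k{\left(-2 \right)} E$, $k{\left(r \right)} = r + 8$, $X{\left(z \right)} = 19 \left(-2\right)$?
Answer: $- \frac{3660}{396319} \approx -0.009235$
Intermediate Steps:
$X{\left(z \right)} = -38$
$k{\left(r \right)} = 8 + r$
$C{\left(E,u \right)} = 6 E$ ($C{\left(E,u \right)} = \left(8 - 2\right) E = 6 E$)
$\frac{C{\left(-610,X{\left(14 \right)} \right)}}{T} = \frac{6 \left(-610\right)}{396319} = \left(-3660\right) \frac{1}{396319} = - \frac{3660}{396319}$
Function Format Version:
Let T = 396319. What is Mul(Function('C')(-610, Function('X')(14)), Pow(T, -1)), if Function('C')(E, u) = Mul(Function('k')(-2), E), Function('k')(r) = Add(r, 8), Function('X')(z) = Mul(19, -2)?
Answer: Rational(-3660, 396319) ≈ -0.0092350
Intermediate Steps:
Function('X')(z) = -38
Function('k')(r) = Add(8, r)
Function('C')(E, u) = Mul(6, E) (Function('C')(E, u) = Mul(Add(8, -2), E) = Mul(6, E))
Mul(Function('C')(-610, Function('X')(14)), Pow(T, -1)) = Mul(Mul(6, -610), Pow(396319, -1)) = Mul(-3660, Rational(1, 396319)) = Rational(-3660, 396319)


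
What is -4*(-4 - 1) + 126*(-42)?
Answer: -5272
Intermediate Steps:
-4*(-4 - 1) + 126*(-42) = -4*(-5) - 5292 = 20 - 5292 = -5272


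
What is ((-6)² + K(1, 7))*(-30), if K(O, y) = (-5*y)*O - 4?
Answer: 90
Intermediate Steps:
K(O, y) = -4 - 5*O*y (K(O, y) = -5*O*y - 4 = -4 - 5*O*y)
((-6)² + K(1, 7))*(-30) = ((-6)² + (-4 - 5*1*7))*(-30) = (36 + (-4 - 35))*(-30) = (36 - 39)*(-30) = -3*(-30) = 90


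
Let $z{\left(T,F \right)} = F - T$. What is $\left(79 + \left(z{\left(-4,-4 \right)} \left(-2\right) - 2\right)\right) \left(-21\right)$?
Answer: $-1617$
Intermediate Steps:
$\left(79 + \left(z{\left(-4,-4 \right)} \left(-2\right) - 2\right)\right) \left(-21\right) = \left(79 - \left(2 - \left(-4 - -4\right) \left(-2\right)\right)\right) \left(-21\right) = \left(79 - \left(2 - \left(-4 + 4\right) \left(-2\right)\right)\right) \left(-21\right) = \left(79 + \left(0 \left(-2\right) - 2\right)\right) \left(-21\right) = \left(79 + \left(0 - 2\right)\right) \left(-21\right) = \left(79 - 2\right) \left(-21\right) = 77 \left(-21\right) = -1617$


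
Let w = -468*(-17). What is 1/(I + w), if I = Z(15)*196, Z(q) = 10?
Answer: 1/9916 ≈ 0.00010085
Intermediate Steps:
I = 1960 (I = 10*196 = 1960)
w = 7956
1/(I + w) = 1/(1960 + 7956) = 1/9916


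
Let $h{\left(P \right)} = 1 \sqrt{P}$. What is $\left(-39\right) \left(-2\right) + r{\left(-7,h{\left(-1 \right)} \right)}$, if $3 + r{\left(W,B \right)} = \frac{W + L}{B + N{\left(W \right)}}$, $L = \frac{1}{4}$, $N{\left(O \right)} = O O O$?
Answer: $\frac{35304261}{470600} + \frac{27 i}{470600} \approx 75.02 + 5.7374 \cdot 10^{-5} i$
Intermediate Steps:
$N{\left(O \right)} = O^{3}$ ($N{\left(O \right)} = O^{2} O = O^{3}$)
$L = \frac{1}{4} \approx 0.25$
$h{\left(P \right)} = \sqrt{P}$
$r{\left(W,B \right)} = -3 + \frac{\frac{1}{4} + W}{B + W^{3}}$ ($r{\left(W,B \right)} = -3 + \frac{W + \frac{1}{4}}{B + W^{3}} = -3 + \frac{\frac{1}{4} + W}{B + W^{3}}$)
$\left(-39\right) \left(-2\right) + r{\left(-7,h{\left(-1 \right)} \right)} = \left(-39\right) \left(-2\right) + \frac{\frac{1}{4} - 7 - 3 \sqrt{-1} - 3 \left(-7\right)^{3}}{\sqrt{-1} + \left(-7\right)^{3}} = 78 + \frac{\frac{1}{4} - 7 - 3 i - -1029}{i - 343} = 78 + \frac{\frac{1}{4} - 7 - 3 i + 1029}{-343 + i} = 78 + \frac{-343 - i}{117650} \left(\frac{4089}{4} - 3 i\right) = 78 + \frac{\left(-343 - i\right) \left(\frac{4089}{4} - 3 i\right)}{117650}$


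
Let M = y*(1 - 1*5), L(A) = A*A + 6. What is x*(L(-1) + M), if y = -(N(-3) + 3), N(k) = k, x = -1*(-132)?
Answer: 924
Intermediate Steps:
L(A) = 6 + A² (L(A) = A² + 6 = 6 + A²)
x = 132
y = 0 (y = -(-3 + 3) = -1*0 = 0)
M = 0 (M = 0*(1 - 1*5) = 0*(1 - 5) = 0*(-4) = 0)
x*(L(-1) + M) = 132*((6 + (-1)²) + 0) = 132*((6 + 1) + 0) = 132*(7 + 0) = 132*7 = 924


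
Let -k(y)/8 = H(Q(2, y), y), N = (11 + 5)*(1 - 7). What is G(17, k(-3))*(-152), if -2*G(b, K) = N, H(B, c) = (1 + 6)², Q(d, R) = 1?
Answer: -7296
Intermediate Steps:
H(B, c) = 49 (H(B, c) = 7² = 49)
N = -96 (N = 16*(-6) = -96)
k(y) = -392 (k(y) = -8*49 = -392)
G(b, K) = 48 (G(b, K) = -½*(-96) = 48)
G(17, k(-3))*(-152) = 48*(-152) = -7296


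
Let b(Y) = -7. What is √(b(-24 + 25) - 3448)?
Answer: I*√3455 ≈ 58.779*I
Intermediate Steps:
√(b(-24 + 25) - 3448) = √(-7 - 3448) = √(-3455) = I*√3455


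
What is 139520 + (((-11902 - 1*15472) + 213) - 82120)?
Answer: 30239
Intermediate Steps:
139520 + (((-11902 - 1*15472) + 213) - 82120) = 139520 + (((-11902 - 15472) + 213) - 82120) = 139520 + ((-27374 + 213) - 82120) = 139520 + (-27161 - 82120) = 139520 - 109281 = 30239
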